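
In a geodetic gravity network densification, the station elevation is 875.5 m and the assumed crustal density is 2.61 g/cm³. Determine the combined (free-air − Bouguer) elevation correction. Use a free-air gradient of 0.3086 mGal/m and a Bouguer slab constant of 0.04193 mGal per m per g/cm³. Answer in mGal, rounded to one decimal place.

174.4

Combined gradient = 0.3086 − 0.04193 × 2.61 = 0.1991627 mGal/m
Combined elevation correction = 0.1991627 × 875.5 = 174.4 mGal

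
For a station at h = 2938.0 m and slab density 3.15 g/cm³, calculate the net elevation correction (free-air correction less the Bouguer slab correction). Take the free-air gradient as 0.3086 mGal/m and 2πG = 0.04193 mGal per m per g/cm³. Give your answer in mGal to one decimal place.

518.6

Combined gradient = 0.3086 − 0.04193 × 3.15 = 0.1765205 mGal/m
Combined elevation correction = 0.1765205 × 2938.0 = 518.6 mGal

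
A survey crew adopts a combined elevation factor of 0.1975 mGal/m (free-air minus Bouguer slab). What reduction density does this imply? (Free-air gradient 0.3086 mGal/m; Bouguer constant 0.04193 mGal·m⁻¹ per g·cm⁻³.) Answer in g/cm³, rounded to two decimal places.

2.65

0.1975 = 0.3086 − 0.04193 × ρ
ρ = (0.3086 − 0.1975) / 0.04193 = 2.65 g/cm³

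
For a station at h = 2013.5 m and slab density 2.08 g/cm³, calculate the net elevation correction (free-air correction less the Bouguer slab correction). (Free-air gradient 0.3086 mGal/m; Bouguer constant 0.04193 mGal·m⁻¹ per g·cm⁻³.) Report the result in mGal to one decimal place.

Combined gradient = 0.3086 − 0.04193 × 2.08 = 0.2213856 mGal/m
Combined elevation correction = 0.2213856 × 2013.5 = 445.8 mGal

445.8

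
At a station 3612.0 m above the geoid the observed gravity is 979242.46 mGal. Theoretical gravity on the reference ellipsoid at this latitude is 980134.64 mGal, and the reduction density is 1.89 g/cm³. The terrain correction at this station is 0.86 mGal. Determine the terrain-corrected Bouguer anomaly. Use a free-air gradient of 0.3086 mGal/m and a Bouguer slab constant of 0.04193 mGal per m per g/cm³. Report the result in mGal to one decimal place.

Free-air correction = 0.3086 × 3612.0 = 1114.66 mGal
Free-air anomaly = 979242.46 − 980134.64 + (1114.66) = 222.48 mGal
Bouguer slab correction = 0.04193 × 1.89 × 3612.0 = 286.24 mGal
Simple Bouguer anomaly = 222.48 − (286.24) = -63.76 mGal
Complete Bouguer anomaly = -63.76 + 0.86 = -62.90 mGal

-62.9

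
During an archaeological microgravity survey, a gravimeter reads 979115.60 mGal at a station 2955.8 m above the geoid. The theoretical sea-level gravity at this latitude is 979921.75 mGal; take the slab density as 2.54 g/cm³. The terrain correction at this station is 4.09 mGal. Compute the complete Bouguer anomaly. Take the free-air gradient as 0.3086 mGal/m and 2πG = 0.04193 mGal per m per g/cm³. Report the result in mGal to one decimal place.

Free-air correction = 0.3086 × 2955.8 = 912.16 mGal
Free-air anomaly = 979115.60 − 979921.75 + (912.16) = 106.01 mGal
Bouguer slab correction = 0.04193 × 2.54 × 2955.8 = 314.80 mGal
Simple Bouguer anomaly = 106.01 − (314.80) = -208.79 mGal
Complete Bouguer anomaly = -208.79 + 4.09 = -204.70 mGal

-204.7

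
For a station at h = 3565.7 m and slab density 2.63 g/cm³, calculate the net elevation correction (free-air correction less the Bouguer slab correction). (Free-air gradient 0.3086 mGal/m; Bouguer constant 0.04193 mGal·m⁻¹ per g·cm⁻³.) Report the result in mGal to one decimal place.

707.2

Combined gradient = 0.3086 − 0.04193 × 2.63 = 0.1983241 mGal/m
Combined elevation correction = 0.1983241 × 3565.7 = 707.2 mGal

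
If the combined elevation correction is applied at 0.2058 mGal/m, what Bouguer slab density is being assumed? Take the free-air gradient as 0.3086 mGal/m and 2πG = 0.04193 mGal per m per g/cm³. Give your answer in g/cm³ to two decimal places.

2.45

0.2058 = 0.3086 − 0.04193 × ρ
ρ = (0.3086 − 0.2058) / 0.04193 = 2.45 g/cm³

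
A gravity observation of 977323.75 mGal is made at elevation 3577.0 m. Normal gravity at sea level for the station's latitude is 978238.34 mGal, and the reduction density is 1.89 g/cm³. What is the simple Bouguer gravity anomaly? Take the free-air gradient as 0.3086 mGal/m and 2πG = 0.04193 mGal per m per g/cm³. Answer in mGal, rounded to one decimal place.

Free-air correction = 0.3086 × 3577.0 = 1103.86 mGal
Free-air anomaly = 977323.75 − 978238.34 + (1103.86) = 189.27 mGal
Bouguer slab correction = 0.04193 × 1.89 × 3577.0 = 283.47 mGal
Simple Bouguer anomaly = 189.27 − (283.47) = -94.20 mGal

-94.2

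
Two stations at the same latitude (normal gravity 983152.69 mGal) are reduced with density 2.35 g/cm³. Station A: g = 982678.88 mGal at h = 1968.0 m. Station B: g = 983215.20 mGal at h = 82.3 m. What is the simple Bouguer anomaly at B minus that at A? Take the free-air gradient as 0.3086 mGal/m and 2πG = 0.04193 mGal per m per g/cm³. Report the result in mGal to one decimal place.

140.2

Δg_SB(A) = 982678.88 − 983152.69 + 0.3086×1968.0 − 0.04193×2.35×1968.0 = -60.40 mGal
Δg_SB(B) = 983215.20 − 983152.69 + 0.3086×82.3 − 0.04193×2.35×82.3 = 79.80 mGal
Difference = 79.80 − (-60.40) = 140.20 mGal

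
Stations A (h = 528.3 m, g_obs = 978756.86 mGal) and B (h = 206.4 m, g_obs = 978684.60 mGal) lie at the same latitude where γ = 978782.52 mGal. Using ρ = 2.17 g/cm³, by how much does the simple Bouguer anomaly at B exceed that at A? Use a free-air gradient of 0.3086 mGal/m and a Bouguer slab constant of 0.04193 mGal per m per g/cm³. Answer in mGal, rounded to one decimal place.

-142.3

Δg_SB(A) = 978756.86 − 978782.52 + 0.3086×528.3 − 0.04193×2.17×528.3 = 89.30 mGal
Δg_SB(B) = 978684.60 − 978782.52 + 0.3086×206.4 − 0.04193×2.17×206.4 = -53.00 mGal
Difference = -53.00 − (89.30) = -142.30 mGal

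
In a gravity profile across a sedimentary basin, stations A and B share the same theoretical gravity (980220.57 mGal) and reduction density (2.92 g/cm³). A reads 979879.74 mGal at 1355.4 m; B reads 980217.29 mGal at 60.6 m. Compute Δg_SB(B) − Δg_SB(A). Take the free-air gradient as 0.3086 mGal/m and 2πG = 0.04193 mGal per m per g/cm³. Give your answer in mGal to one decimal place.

Δg_SB(A) = 979879.74 − 980220.57 + 0.3086×1355.4 − 0.04193×2.92×1355.4 = -88.50 mGal
Δg_SB(B) = 980217.29 − 980220.57 + 0.3086×60.6 − 0.04193×2.92×60.6 = 8.00 mGal
Difference = 8.00 − (-88.50) = 96.50 mGal

96.5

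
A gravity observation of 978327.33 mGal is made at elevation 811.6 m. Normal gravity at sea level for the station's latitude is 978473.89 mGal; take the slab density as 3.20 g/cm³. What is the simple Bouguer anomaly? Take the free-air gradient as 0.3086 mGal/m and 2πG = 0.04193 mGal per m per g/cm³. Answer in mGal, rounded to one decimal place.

-5.0

Free-air correction = 0.3086 × 811.6 = 250.46 mGal
Free-air anomaly = 978327.33 − 978473.89 + (250.46) = 103.90 mGal
Bouguer slab correction = 0.04193 × 3.20 × 811.6 = 108.90 mGal
Simple Bouguer anomaly = 103.90 − (108.90) = -5.00 mGal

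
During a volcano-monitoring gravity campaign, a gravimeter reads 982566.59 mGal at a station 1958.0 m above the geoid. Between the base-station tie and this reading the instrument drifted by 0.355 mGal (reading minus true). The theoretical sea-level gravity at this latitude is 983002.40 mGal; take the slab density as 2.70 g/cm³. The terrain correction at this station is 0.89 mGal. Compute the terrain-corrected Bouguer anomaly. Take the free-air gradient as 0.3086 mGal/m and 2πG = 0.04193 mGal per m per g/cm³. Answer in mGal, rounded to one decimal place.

-52.7

Drift-corrected reading = 982566.59 − (0.355) = 982566.235 mGal
Free-air correction = 0.3086 × 1958.0 = 604.24 mGal
Free-air anomaly = 982566.235 − 983002.40 + (604.24) = 168.075 mGal
Bouguer slab correction = 0.04193 × 2.70 × 1958.0 = 221.67 mGal
Simple Bouguer anomaly = 168.075 − (221.67) = -53.595 mGal
Complete Bouguer anomaly = -53.595 + 0.89 = -52.705 mGal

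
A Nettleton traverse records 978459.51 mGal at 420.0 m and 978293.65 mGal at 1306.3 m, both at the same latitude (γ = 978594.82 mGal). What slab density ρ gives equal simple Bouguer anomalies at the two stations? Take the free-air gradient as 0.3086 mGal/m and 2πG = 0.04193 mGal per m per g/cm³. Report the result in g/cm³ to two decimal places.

2.90

Δg_obs = 978293.65 − 978459.51 = -165.86 mGal over Δh = 1306.3 − 420.0 = 886.3 m
Equal Bouguer anomalies ⇒ Δg_obs + (0.3086 − 0.04193ρ)·Δh = 0
0.3086 − 0.04193ρ = −Δg_obs/Δh = 0.18714
ρ = (0.3086 − 0.18714) / 0.04193 = 2.90 g/cm³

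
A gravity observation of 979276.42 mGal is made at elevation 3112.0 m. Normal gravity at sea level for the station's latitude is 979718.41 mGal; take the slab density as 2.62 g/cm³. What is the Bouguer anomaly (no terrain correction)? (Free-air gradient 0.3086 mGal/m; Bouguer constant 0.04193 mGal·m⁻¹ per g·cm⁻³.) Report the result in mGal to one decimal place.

176.5

Free-air correction = 0.3086 × 3112.0 = 960.36 mGal
Free-air anomaly = 979276.42 − 979718.41 + (960.36) = 518.37 mGal
Bouguer slab correction = 0.04193 × 2.62 × 3112.0 = 341.87 mGal
Simple Bouguer anomaly = 518.37 − (341.87) = 176.50 mGal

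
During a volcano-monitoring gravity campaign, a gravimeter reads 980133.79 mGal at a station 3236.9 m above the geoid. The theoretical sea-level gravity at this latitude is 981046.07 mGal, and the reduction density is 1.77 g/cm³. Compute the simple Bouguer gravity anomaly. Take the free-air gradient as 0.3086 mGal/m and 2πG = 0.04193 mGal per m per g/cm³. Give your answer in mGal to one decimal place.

-153.6

Free-air correction = 0.3086 × 3236.9 = 998.91 mGal
Free-air anomaly = 980133.79 − 981046.07 + (998.91) = 86.63 mGal
Bouguer slab correction = 0.04193 × 1.77 × 3236.9 = 240.23 mGal
Simple Bouguer anomaly = 86.63 − (240.23) = -153.60 mGal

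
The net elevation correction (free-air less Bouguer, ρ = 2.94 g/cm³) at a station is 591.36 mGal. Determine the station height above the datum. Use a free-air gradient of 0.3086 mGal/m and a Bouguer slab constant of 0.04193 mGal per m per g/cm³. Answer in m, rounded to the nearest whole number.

3191

Combined gradient = 0.3086 − 0.04193 × 2.94 = 0.1853258 mGal/m
h = 591.36 / 0.1853258 = 3190.92 m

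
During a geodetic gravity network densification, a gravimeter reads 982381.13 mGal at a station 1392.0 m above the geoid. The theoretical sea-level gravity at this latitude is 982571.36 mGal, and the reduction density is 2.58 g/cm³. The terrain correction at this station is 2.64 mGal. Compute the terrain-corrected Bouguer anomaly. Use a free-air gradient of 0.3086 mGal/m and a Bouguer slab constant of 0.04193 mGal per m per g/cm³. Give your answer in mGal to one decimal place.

Free-air correction = 0.3086 × 1392.0 = 429.57 mGal
Free-air anomaly = 982381.13 − 982571.36 + (429.57) = 239.34 mGal
Bouguer slab correction = 0.04193 × 2.58 × 1392.0 = 150.59 mGal
Simple Bouguer anomaly = 239.34 − (150.59) = 88.75 mGal
Complete Bouguer anomaly = 88.75 + 2.64 = 91.39 mGal

91.4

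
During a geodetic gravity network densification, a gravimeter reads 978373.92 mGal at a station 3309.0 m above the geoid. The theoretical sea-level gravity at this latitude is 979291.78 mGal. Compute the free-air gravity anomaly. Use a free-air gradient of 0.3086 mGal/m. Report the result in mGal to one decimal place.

103.3

Free-air correction = 0.3086 × 3309.0 = 1021.16 mGal
Free-air anomaly = 978373.92 − 979291.78 + (1021.16) = 103.30 mGal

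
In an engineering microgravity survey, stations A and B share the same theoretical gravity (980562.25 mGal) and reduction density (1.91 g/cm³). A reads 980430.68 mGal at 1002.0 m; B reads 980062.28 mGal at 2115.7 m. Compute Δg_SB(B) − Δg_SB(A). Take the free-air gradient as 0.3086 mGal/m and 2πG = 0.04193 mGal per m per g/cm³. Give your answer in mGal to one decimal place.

-113.9

Δg_SB(A) = 980430.68 − 980562.25 + 0.3086×1002.0 − 0.04193×1.91×1002.0 = 97.40 mGal
Δg_SB(B) = 980062.28 − 980562.25 + 0.3086×2115.7 − 0.04193×1.91×2115.7 = -16.50 mGal
Difference = -16.50 − (97.40) = -113.90 mGal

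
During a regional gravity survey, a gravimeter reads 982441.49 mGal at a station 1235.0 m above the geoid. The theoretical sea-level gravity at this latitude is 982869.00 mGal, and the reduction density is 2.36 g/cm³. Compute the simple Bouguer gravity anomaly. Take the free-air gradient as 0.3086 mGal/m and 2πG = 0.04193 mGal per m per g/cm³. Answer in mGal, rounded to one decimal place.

Free-air correction = 0.3086 × 1235.0 = 381.12 mGal
Free-air anomaly = 982441.49 − 982869.00 + (381.12) = -46.39 mGal
Bouguer slab correction = 0.04193 × 2.36 × 1235.0 = 122.21 mGal
Simple Bouguer anomaly = -46.39 − (122.21) = -168.60 mGal

-168.6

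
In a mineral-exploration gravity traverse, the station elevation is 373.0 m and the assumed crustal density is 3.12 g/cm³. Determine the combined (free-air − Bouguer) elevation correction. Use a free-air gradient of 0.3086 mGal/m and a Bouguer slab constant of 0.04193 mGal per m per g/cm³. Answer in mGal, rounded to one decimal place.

66.3

Combined gradient = 0.3086 − 0.04193 × 3.12 = 0.1777784 mGal/m
Combined elevation correction = 0.1777784 × 373.0 = 66.3 mGal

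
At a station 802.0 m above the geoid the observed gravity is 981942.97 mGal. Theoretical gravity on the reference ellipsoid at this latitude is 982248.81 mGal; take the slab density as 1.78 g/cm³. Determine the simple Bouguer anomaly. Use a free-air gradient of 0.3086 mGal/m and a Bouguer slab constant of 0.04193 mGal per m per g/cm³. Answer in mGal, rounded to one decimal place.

-118.2

Free-air correction = 0.3086 × 802.0 = 247.50 mGal
Free-air anomaly = 981942.97 − 982248.81 + (247.50) = -58.34 mGal
Bouguer slab correction = 0.04193 × 1.78 × 802.0 = 59.86 mGal
Simple Bouguer anomaly = -58.34 − (59.86) = -118.20 mGal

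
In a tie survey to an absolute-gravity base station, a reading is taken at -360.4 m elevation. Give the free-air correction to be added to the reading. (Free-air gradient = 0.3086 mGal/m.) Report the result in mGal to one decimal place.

-111.2

Free-air correction = 0.3086 × -360.4 = -111.2 mGal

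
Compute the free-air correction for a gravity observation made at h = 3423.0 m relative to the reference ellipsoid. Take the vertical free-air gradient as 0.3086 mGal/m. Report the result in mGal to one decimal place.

1056.3

Free-air correction = 0.3086 × 3423.0 = 1056.3 mGal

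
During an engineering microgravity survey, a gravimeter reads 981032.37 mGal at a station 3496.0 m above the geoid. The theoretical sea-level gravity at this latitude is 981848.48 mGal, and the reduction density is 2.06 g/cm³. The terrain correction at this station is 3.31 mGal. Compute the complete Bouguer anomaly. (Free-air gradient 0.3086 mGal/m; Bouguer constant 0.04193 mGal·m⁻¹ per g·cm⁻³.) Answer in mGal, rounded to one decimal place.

Free-air correction = 0.3086 × 3496.0 = 1078.87 mGal
Free-air anomaly = 981032.37 − 981848.48 + (1078.87) = 262.76 mGal
Bouguer slab correction = 0.04193 × 2.06 × 3496.0 = 301.97 mGal
Simple Bouguer anomaly = 262.76 − (301.97) = -39.21 mGal
Complete Bouguer anomaly = -39.21 + 3.31 = -35.90 mGal

-35.9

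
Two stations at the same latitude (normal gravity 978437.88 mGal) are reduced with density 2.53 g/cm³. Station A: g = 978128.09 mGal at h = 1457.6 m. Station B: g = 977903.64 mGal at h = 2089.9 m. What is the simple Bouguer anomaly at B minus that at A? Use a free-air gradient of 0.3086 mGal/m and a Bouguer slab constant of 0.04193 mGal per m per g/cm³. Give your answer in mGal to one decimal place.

-96.4

Δg_SB(A) = 978128.09 − 978437.88 + 0.3086×1457.6 − 0.04193×2.53×1457.6 = -14.60 mGal
Δg_SB(B) = 977903.64 − 978437.88 + 0.3086×2089.9 − 0.04193×2.53×2089.9 = -111.00 mGal
Difference = -111.00 − (-14.60) = -96.40 mGal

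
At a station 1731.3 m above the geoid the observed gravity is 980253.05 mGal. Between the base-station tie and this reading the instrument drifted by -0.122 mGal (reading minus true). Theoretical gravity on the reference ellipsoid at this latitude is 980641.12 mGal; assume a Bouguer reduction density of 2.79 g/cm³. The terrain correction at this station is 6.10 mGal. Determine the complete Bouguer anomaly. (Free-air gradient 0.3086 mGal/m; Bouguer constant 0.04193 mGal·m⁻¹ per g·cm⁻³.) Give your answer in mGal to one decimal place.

-50.1

Drift-corrected reading = 980253.05 − (-0.122) = 980253.172 mGal
Free-air correction = 0.3086 × 1731.3 = 534.28 mGal
Free-air anomaly = 980253.172 − 980641.12 + (534.28) = 146.332 mGal
Bouguer slab correction = 0.04193 × 2.79 × 1731.3 = 202.54 mGal
Simple Bouguer anomaly = 146.332 − (202.54) = -56.208 mGal
Complete Bouguer anomaly = -56.208 + 6.10 = -50.108 mGal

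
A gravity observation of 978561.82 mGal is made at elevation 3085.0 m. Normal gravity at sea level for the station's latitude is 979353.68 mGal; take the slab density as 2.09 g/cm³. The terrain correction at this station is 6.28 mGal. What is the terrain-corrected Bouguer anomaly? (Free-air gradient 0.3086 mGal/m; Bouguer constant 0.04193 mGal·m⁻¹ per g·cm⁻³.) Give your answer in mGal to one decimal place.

-103.9

Free-air correction = 0.3086 × 3085.0 = 952.03 mGal
Free-air anomaly = 978561.82 − 979353.68 + (952.03) = 160.17 mGal
Bouguer slab correction = 0.04193 × 2.09 × 3085.0 = 270.35 mGal
Simple Bouguer anomaly = 160.17 − (270.35) = -110.18 mGal
Complete Bouguer anomaly = -110.18 + 6.28 = -103.90 mGal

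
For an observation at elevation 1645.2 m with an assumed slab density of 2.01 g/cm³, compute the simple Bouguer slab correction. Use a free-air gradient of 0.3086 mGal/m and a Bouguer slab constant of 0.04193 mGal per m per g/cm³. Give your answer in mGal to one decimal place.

Bouguer slab correction = 0.04193 × 2.01 × 1645.2 = 138.7 mGal

138.7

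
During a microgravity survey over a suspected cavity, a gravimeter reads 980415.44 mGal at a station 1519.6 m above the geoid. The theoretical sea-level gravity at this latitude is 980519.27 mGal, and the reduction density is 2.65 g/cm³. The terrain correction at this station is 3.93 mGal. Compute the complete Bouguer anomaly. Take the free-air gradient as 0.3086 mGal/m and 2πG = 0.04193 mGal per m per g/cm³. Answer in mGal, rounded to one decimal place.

Free-air correction = 0.3086 × 1519.6 = 468.95 mGal
Free-air anomaly = 980415.44 − 980519.27 + (468.95) = 365.12 mGal
Bouguer slab correction = 0.04193 × 2.65 × 1519.6 = 168.85 mGal
Simple Bouguer anomaly = 365.12 − (168.85) = 196.27 mGal
Complete Bouguer anomaly = 196.27 + 3.93 = 200.20 mGal

200.2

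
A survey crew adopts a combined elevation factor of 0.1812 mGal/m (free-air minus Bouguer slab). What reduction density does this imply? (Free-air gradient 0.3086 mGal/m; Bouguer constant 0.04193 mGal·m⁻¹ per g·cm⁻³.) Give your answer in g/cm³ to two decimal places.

3.04

0.1812 = 0.3086 − 0.04193 × ρ
ρ = (0.3086 − 0.1812) / 0.04193 = 3.04 g/cm³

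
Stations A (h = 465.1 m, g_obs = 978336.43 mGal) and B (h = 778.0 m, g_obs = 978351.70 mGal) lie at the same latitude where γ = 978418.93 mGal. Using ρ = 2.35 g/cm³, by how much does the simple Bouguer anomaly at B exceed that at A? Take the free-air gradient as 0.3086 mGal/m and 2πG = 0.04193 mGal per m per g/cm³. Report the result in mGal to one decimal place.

Δg_SB(A) = 978336.43 − 978418.93 + 0.3086×465.1 − 0.04193×2.35×465.1 = 15.20 mGal
Δg_SB(B) = 978351.70 − 978418.93 + 0.3086×778.0 − 0.04193×2.35×778.0 = 96.20 mGal
Difference = 96.20 − (15.20) = 81.00 mGal

81.0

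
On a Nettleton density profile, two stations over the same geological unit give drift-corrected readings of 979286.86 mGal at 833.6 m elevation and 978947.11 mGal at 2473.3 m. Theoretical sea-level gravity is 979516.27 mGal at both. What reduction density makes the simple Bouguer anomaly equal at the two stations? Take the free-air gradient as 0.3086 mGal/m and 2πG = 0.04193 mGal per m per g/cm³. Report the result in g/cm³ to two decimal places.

Δg_obs = 978947.11 − 979286.86 = -339.75 mGal over Δh = 2473.3 − 833.6 = 1639.7 m
Equal Bouguer anomalies ⇒ Δg_obs + (0.3086 − 0.04193ρ)·Δh = 0
0.3086 − 0.04193ρ = −Δg_obs/Δh = 0.20720
ρ = (0.3086 − 0.20720) / 0.04193 = 2.42 g/cm³

2.42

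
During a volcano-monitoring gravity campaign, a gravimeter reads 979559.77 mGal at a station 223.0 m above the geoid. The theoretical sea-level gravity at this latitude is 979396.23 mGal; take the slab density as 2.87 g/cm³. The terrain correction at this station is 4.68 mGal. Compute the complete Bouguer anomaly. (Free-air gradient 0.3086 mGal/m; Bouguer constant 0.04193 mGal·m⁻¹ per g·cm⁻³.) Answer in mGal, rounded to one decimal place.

Free-air correction = 0.3086 × 223.0 = 68.82 mGal
Free-air anomaly = 979559.77 − 979396.23 + (68.82) = 232.36 mGal
Bouguer slab correction = 0.04193 × 2.87 × 223.0 = 26.84 mGal
Simple Bouguer anomaly = 232.36 − (26.84) = 205.52 mGal
Complete Bouguer anomaly = 205.52 + 4.68 = 210.20 mGal

210.2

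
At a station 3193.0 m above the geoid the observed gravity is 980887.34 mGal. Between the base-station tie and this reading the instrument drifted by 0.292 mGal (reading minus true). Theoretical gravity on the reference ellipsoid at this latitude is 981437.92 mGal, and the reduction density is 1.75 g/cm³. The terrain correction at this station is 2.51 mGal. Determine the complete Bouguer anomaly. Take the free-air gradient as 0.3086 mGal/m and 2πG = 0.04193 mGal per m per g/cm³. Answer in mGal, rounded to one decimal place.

202.7

Drift-corrected reading = 980887.34 − (0.292) = 980887.048 mGal
Free-air correction = 0.3086 × 3193.0 = 985.36 mGal
Free-air anomaly = 980887.048 − 981437.92 + (985.36) = 434.488 mGal
Bouguer slab correction = 0.04193 × 1.75 × 3193.0 = 234.29 mGal
Simple Bouguer anomaly = 434.488 − (234.29) = 200.198 mGal
Complete Bouguer anomaly = 200.198 + 2.51 = 202.708 mGal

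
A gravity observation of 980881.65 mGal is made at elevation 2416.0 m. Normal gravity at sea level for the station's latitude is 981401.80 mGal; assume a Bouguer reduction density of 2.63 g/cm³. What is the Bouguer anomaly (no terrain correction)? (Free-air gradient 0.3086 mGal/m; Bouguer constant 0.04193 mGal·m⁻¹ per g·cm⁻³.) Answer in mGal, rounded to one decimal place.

Free-air correction = 0.3086 × 2416.0 = 745.58 mGal
Free-air anomaly = 980881.65 − 981401.80 + (745.58) = 225.43 mGal
Bouguer slab correction = 0.04193 × 2.63 × 2416.0 = 266.43 mGal
Simple Bouguer anomaly = 225.43 − (266.43) = -41.00 mGal

-41.0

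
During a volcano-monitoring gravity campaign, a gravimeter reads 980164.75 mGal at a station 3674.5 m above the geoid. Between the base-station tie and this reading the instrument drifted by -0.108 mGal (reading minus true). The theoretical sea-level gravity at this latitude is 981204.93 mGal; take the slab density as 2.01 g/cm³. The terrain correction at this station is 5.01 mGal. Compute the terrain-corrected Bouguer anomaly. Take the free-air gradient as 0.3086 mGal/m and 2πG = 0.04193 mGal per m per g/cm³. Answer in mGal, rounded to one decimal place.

Drift-corrected reading = 980164.75 − (-0.108) = 980164.858 mGal
Free-air correction = 0.3086 × 3674.5 = 1133.95 mGal
Free-air anomaly = 980164.858 − 981204.93 + (1133.95) = 93.878 mGal
Bouguer slab correction = 0.04193 × 2.01 × 3674.5 = 309.68 mGal
Simple Bouguer anomaly = 93.878 − (309.68) = -215.802 mGal
Complete Bouguer anomaly = -215.802 + 5.01 = -210.792 mGal

-210.8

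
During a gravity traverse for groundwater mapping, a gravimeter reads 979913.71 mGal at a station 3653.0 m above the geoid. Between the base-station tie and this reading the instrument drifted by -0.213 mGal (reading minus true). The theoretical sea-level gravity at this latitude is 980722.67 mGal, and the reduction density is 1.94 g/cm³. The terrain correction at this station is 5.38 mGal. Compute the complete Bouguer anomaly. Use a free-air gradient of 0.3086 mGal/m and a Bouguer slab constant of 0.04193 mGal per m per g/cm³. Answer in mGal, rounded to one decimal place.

26.8

Drift-corrected reading = 979913.71 − (-0.213) = 979913.923 mGal
Free-air correction = 0.3086 × 3653.0 = 1127.32 mGal
Free-air anomaly = 979913.923 − 980722.67 + (1127.32) = 318.573 mGal
Bouguer slab correction = 0.04193 × 1.94 × 3653.0 = 297.15 mGal
Simple Bouguer anomaly = 318.573 − (297.15) = 21.423 mGal
Complete Bouguer anomaly = 21.423 + 5.38 = 26.803 mGal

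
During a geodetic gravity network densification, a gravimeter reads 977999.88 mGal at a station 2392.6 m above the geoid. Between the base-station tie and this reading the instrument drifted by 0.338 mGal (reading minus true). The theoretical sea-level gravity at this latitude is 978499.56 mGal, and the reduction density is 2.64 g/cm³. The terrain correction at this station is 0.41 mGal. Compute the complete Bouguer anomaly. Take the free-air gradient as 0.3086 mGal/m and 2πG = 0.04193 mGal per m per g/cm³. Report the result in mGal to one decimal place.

Drift-corrected reading = 977999.88 − (0.338) = 977999.542 mGal
Free-air correction = 0.3086 × 2392.6 = 738.36 mGal
Free-air anomaly = 977999.542 − 978499.56 + (738.36) = 238.342 mGal
Bouguer slab correction = 0.04193 × 2.64 × 2392.6 = 264.85 mGal
Simple Bouguer anomaly = 238.342 − (264.85) = -26.508 mGal
Complete Bouguer anomaly = -26.508 + 0.41 = -26.098 mGal

-26.1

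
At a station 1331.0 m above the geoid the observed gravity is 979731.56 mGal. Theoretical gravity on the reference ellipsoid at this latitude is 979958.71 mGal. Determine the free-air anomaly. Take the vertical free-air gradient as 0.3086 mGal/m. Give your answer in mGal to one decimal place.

183.6

Free-air correction = 0.3086 × 1331.0 = 410.75 mGal
Free-air anomaly = 979731.56 − 979958.71 + (410.75) = 183.60 mGal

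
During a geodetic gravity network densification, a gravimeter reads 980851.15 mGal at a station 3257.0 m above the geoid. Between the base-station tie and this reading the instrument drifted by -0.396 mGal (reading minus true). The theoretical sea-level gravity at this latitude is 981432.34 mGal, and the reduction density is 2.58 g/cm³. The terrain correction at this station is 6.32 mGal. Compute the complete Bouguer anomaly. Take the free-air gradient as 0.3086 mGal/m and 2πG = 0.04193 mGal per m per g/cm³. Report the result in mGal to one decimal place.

78.3

Drift-corrected reading = 980851.15 − (-0.396) = 980851.546 mGal
Free-air correction = 0.3086 × 3257.0 = 1005.11 mGal
Free-air anomaly = 980851.546 − 981432.34 + (1005.11) = 424.316 mGal
Bouguer slab correction = 0.04193 × 2.58 × 3257.0 = 352.34 mGal
Simple Bouguer anomaly = 424.316 − (352.34) = 71.976 mGal
Complete Bouguer anomaly = 71.976 + 6.32 = 78.296 mGal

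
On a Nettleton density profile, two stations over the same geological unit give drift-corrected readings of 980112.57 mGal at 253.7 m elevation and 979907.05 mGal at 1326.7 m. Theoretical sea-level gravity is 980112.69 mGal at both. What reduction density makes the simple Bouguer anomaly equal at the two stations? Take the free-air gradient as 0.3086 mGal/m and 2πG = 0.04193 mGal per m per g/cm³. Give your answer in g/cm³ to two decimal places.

2.79

Δg_obs = 979907.05 − 980112.57 = -205.52 mGal over Δh = 1326.7 − 253.7 = 1073.0 m
Equal Bouguer anomalies ⇒ Δg_obs + (0.3086 − 0.04193ρ)·Δh = 0
0.3086 − 0.04193ρ = −Δg_obs/Δh = 0.19154
ρ = (0.3086 − 0.19154) / 0.04193 = 2.79 g/cm³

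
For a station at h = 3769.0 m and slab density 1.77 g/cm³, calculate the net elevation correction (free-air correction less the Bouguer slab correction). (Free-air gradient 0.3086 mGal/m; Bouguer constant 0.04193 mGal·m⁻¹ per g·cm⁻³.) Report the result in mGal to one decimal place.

883.4

Combined gradient = 0.3086 − 0.04193 × 1.77 = 0.2343839 mGal/m
Combined elevation correction = 0.2343839 × 3769.0 = 883.4 mGal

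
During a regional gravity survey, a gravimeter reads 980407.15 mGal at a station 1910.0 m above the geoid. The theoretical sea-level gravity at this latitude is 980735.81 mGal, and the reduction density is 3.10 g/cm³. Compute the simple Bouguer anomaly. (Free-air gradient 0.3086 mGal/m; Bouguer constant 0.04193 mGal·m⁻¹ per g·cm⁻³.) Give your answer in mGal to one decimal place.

12.5

Free-air correction = 0.3086 × 1910.0 = 589.43 mGal
Free-air anomaly = 980407.15 − 980735.81 + (589.43) = 260.77 mGal
Bouguer slab correction = 0.04193 × 3.10 × 1910.0 = 248.27 mGal
Simple Bouguer anomaly = 260.77 − (248.27) = 12.50 mGal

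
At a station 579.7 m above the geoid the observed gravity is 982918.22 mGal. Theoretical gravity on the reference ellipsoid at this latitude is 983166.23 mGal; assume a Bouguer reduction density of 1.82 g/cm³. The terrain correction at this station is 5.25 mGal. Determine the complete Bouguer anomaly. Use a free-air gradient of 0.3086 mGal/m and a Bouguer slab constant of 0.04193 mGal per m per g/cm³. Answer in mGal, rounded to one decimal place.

-108.1

Free-air correction = 0.3086 × 579.7 = 178.90 mGal
Free-air anomaly = 982918.22 − 983166.23 + (178.90) = -69.11 mGal
Bouguer slab correction = 0.04193 × 1.82 × 579.7 = 44.24 mGal
Simple Bouguer anomaly = -69.11 − (44.24) = -113.35 mGal
Complete Bouguer anomaly = -113.35 + 5.25 = -108.10 mGal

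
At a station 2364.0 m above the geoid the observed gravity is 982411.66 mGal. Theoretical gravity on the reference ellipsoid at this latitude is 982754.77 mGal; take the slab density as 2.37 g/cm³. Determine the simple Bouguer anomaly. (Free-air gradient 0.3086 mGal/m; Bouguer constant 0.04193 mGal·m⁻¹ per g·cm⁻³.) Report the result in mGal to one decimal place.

151.5

Free-air correction = 0.3086 × 2364.0 = 729.53 mGal
Free-air anomaly = 982411.66 − 982754.77 + (729.53) = 386.42 mGal
Bouguer slab correction = 0.04193 × 2.37 × 2364.0 = 234.92 mGal
Simple Bouguer anomaly = 386.42 − (234.92) = 151.50 mGal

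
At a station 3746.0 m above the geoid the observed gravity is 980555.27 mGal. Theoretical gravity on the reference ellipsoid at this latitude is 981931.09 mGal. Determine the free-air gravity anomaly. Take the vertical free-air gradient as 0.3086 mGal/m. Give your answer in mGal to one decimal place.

Free-air correction = 0.3086 × 3746.0 = 1156.02 mGal
Free-air anomaly = 980555.27 − 981931.09 + (1156.02) = -219.80 mGal

-219.8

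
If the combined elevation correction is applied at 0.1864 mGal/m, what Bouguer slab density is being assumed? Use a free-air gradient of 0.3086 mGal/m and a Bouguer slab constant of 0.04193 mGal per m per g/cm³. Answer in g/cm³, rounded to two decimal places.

0.1864 = 0.3086 − 0.04193 × ρ
ρ = (0.3086 − 0.1864) / 0.04193 = 2.91 g/cm³

2.91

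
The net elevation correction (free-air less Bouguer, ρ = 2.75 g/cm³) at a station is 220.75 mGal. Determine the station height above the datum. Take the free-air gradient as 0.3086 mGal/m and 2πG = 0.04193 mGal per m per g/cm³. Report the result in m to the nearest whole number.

1142

Combined gradient = 0.3086 − 0.04193 × 2.75 = 0.1932925 mGal/m
h = 220.75 / 0.1932925 = 1142.05 m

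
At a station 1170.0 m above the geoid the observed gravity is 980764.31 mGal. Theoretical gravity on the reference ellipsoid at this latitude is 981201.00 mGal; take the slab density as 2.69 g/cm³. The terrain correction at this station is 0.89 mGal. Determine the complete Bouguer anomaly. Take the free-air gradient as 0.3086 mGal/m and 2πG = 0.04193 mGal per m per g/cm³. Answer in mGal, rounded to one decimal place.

Free-air correction = 0.3086 × 1170.0 = 361.06 mGal
Free-air anomaly = 980764.31 − 981201.00 + (361.06) = -75.63 mGal
Bouguer slab correction = 0.04193 × 2.69 × 1170.0 = 131.97 mGal
Simple Bouguer anomaly = -75.63 − (131.97) = -207.60 mGal
Complete Bouguer anomaly = -207.60 + 0.89 = -206.71 mGal

-206.7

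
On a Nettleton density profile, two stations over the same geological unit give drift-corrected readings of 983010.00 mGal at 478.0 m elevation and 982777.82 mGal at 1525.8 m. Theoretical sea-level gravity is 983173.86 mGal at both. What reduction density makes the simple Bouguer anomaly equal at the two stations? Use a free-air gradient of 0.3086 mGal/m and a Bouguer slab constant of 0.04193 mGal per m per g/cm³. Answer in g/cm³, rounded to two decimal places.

Δg_obs = 982777.82 − 983010.00 = -232.18 mGal over Δh = 1525.8 − 478.0 = 1047.8 m
Equal Bouguer anomalies ⇒ Δg_obs + (0.3086 − 0.04193ρ)·Δh = 0
0.3086 − 0.04193ρ = −Δg_obs/Δh = 0.22159
ρ = (0.3086 − 0.22159) / 0.04193 = 2.08 g/cm³

2.08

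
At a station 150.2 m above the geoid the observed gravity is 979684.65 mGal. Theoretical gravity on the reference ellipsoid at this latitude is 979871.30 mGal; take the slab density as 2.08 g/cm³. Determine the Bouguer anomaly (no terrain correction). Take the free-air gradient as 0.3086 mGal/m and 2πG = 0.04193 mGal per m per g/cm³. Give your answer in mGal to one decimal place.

Free-air correction = 0.3086 × 150.2 = 46.35 mGal
Free-air anomaly = 979684.65 − 979871.30 + (46.35) = -140.30 mGal
Bouguer slab correction = 0.04193 × 2.08 × 150.2 = 13.10 mGal
Simple Bouguer anomaly = -140.30 − (13.10) = -153.40 mGal

-153.4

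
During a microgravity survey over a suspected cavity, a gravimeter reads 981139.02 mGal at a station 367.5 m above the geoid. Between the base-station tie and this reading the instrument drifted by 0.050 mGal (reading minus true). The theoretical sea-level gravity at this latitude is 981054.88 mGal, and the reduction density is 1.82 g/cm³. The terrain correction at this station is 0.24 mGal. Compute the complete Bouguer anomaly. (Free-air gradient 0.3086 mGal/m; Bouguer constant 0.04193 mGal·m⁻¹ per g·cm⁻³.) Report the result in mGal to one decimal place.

Drift-corrected reading = 981139.02 − (0.050) = 981138.970 mGal
Free-air correction = 0.3086 × 367.5 = 113.41 mGal
Free-air anomaly = 981138.970 − 981054.88 + (113.41) = 197.500 mGal
Bouguer slab correction = 0.04193 × 1.82 × 367.5 = 28.04 mGal
Simple Bouguer anomaly = 197.500 − (28.04) = 169.460 mGal
Complete Bouguer anomaly = 169.460 + 0.24 = 169.700 mGal

169.7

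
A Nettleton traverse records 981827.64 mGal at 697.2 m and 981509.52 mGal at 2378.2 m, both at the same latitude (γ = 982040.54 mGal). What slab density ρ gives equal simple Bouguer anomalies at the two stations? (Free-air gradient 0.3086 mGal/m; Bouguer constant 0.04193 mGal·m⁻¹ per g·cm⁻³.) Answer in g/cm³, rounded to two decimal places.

2.85

Δg_obs = 981509.52 − 981827.64 = -318.12 mGal over Δh = 2378.2 − 697.2 = 1681.0 m
Equal Bouguer anomalies ⇒ Δg_obs + (0.3086 − 0.04193ρ)·Δh = 0
0.3086 − 0.04193ρ = −Δg_obs/Δh = 0.18924
ρ = (0.3086 − 0.18924) / 0.04193 = 2.85 g/cm³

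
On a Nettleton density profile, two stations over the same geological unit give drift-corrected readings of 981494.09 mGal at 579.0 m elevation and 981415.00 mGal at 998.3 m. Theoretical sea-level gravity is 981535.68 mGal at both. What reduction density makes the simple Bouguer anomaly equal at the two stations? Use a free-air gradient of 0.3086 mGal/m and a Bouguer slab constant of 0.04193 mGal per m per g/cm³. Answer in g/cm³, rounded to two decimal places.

2.86

Δg_obs = 981415.00 − 981494.09 = -79.09 mGal over Δh = 998.3 − 579.0 = 419.3 m
Equal Bouguer anomalies ⇒ Δg_obs + (0.3086 − 0.04193ρ)·Δh = 0
0.3086 − 0.04193ρ = −Δg_obs/Δh = 0.18862
ρ = (0.3086 − 0.18862) / 0.04193 = 2.86 g/cm³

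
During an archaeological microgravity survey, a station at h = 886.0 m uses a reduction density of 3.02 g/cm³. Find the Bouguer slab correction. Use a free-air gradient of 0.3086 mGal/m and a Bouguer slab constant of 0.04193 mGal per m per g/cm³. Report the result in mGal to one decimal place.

Bouguer slab correction = 0.04193 × 3.02 × 886.0 = 112.2 mGal

112.2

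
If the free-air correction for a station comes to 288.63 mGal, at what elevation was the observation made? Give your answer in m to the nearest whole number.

935

h = 288.63 / 0.3086 = 935.29 m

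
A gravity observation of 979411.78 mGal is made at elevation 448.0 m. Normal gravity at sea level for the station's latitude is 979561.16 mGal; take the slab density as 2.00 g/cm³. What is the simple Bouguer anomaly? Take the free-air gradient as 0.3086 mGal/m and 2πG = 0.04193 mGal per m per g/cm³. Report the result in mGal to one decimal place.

Free-air correction = 0.3086 × 448.0 = 138.25 mGal
Free-air anomaly = 979411.78 − 979561.16 + (138.25) = -11.13 mGal
Bouguer slab correction = 0.04193 × 2.00 × 448.0 = 37.57 mGal
Simple Bouguer anomaly = -11.13 − (37.57) = -48.70 mGal

-48.7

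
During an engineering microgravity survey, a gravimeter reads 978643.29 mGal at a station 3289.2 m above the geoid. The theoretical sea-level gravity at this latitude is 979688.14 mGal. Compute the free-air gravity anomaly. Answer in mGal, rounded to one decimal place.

-29.8

Free-air correction = 0.3086 × 3289.2 = 1015.05 mGal
Free-air anomaly = 978643.29 − 979688.14 + (1015.05) = -29.80 mGal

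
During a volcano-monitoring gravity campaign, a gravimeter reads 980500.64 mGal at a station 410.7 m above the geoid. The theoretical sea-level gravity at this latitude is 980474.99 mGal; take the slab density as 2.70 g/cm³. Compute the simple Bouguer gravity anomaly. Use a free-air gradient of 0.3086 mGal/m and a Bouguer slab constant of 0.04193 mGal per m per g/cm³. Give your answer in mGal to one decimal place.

Free-air correction = 0.3086 × 410.7 = 126.74 mGal
Free-air anomaly = 980500.64 − 980474.99 + (126.74) = 152.39 mGal
Bouguer slab correction = 0.04193 × 2.70 × 410.7 = 46.50 mGal
Simple Bouguer anomaly = 152.39 − (46.50) = 105.89 mGal

105.9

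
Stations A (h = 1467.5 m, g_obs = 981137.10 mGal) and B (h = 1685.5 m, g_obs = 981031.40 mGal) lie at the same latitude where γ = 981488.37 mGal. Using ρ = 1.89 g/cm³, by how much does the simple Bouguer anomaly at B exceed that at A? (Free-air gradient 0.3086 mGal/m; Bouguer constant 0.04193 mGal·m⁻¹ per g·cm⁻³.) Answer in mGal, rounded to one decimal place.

-55.7

Δg_SB(A) = 981137.10 − 981488.37 + 0.3086×1467.5 − 0.04193×1.89×1467.5 = -14.70 mGal
Δg_SB(B) = 981031.40 − 981488.37 + 0.3086×1685.5 − 0.04193×1.89×1685.5 = -70.40 mGal
Difference = -70.40 − (-14.70) = -55.70 mGal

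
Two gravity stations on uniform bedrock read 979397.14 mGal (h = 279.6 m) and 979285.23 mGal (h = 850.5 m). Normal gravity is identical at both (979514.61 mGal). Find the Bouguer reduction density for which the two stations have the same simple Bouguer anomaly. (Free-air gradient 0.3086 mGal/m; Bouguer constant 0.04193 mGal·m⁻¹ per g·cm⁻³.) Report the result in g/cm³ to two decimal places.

2.68

Δg_obs = 979285.23 − 979397.14 = -111.91 mGal over Δh = 850.5 − 279.6 = 570.9 m
Equal Bouguer anomalies ⇒ Δg_obs + (0.3086 − 0.04193ρ)·Δh = 0
0.3086 − 0.04193ρ = −Δg_obs/Δh = 0.19602
ρ = (0.3086 − 0.19602) / 0.04193 = 2.68 g/cm³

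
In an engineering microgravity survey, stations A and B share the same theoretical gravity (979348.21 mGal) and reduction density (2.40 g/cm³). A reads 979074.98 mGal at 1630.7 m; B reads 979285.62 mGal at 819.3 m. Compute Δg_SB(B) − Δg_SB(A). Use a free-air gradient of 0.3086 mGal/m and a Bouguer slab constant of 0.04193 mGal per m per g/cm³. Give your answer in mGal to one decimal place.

41.9

Δg_SB(A) = 979074.98 − 979348.21 + 0.3086×1630.7 − 0.04193×2.40×1630.7 = 65.90 mGal
Δg_SB(B) = 979285.62 − 979348.21 + 0.3086×819.3 − 0.04193×2.40×819.3 = 107.80 mGal
Difference = 107.80 − (65.90) = 41.90 mGal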